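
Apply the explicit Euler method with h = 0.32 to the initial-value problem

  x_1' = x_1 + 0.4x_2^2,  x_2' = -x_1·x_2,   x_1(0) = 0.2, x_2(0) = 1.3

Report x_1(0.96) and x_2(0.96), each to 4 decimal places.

Euler on (x_1,x_2): x_1_{n+1} = x_1_n + h·x_1', x_2_{n+1} = x_2_n + h·x_2'.
0.000000: (0.200000, 1.300000); f=(0.876000, -0.260000) → (0.480320, 1.216800)
0.320000: (0.480320, 1.216800); f=(1.072561, -0.584453) → (0.823539, 1.029775)
0.640000: (0.823539, 1.029775); f=(1.247714, -0.848060) → (1.222808, 0.758396)
(x_1(0.96), x_2(0.96)) ≈ (1.2228, 0.7584)

1.2228, 0.7584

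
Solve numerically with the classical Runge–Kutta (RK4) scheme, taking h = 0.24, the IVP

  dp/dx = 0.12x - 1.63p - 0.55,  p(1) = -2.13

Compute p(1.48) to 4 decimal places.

-1.1066

RK4: k1 = f(x_n, p_n); k2 = f(x_n + h/2, p_n + (h/2)·k1); k3 = f(x_n + h/2, p_n + (h/2)·k2); k4 = f(x_n + h, p_n + h·k3); p_{n+1} = p_n + (h/6)·(k1 + 2k2 + 2k3 + k4).
x=1.000000, p=-2.130000:
  k1 = f(1.000000, -2.130000) = 3.041900
  k2 = f(1.120000, -1.764972) = 2.461304
  k3 = f(1.120000, -1.834643) = 2.574869
  k4 = f(1.240000, -1.512031) = 2.063411
  p ← -2.130000 + (0.24/6)·(k1 + 2k2 + 2k3 + k4) = -1.522894
x=1.240000, p=-1.522894:
  k1 = f(1.240000, -1.522894) = 2.081117
  k2 = f(1.360000, -1.273160) = 1.688450
  k3 = f(1.360000, -1.320280) = 1.765256
  k4 = f(1.480000, -1.099232) = 1.419349
  p ← -1.522894 + (0.24/6)·(k1 + 2k2 + 2k3 + k4) = -1.106579
p(1.48) ≈ -1.1066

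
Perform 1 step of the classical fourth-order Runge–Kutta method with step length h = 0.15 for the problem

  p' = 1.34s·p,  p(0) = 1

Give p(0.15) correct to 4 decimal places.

1.0152

RK4: k1 = f(s_n, p_n); k2 = f(s_n + h/2, p_n + (h/2)·k1); k3 = f(s_n + h/2, p_n + (h/2)·k2); k4 = f(s_n + h, p_n + h·k3); p_{n+1} = p_n + (h/6)·(k1 + 2k2 + 2k3 + k4).
s=0.000000, p=1.000000:
  k1 = f(0.000000, 1.000000) = 0.000000
  k2 = f(0.075000, 1.000000) = 0.100500
  k3 = f(0.075000, 1.007537) = 0.101258
  k4 = f(0.150000, 1.015189) = 0.204053
  p ← 1.000000 + (0.15/6)·(k1 + 2k2 + 2k3 + k4) = 1.015189
p(0.15) ≈ 1.0152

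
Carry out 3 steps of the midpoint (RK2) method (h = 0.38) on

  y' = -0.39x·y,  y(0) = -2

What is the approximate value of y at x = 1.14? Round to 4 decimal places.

Midpoint: k1 = f(x_n, y_n); k2 = f(x_n + h/2, y_n + (h/2)·k1); y_{n+1} = y_n + h·k2.
x=0.000000, y=-2.000000:
  k1 = f(0.000000, -2.000000) = 0.000000
  k2 = f(0.190000, -2.000000) = 0.148200
  y ← -2.000000 + 0.38·0.148200 = -1.943684
x=0.380000, y=-1.943684:
  k1 = f(0.380000, -1.943684) = 0.288054
  k2 = f(0.570000, -1.888954) = 0.419914
  y ← -1.943684 + 0.38·0.419914 = -1.784117
x=0.760000, y=-1.784117:
  k1 = f(0.760000, -1.784117) = 0.528812
  k2 = f(0.950000, -1.683642) = 0.623789
  y ← -1.784117 + 0.38·0.623789 = -1.547077
y(1.14) ≈ -1.5471

-1.5471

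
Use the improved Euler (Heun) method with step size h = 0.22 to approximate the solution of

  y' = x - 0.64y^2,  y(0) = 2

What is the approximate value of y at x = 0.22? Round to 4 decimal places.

1.5973

Heun: k1 = f(x_n, y_n); k2 = f(x_n + h, y_n + h·k1); y_{n+1} = y_n + (h/2)·(k1 + k2).
x=0.000000, y=2.000000:
  k1 = f(0.000000, 2.000000) = -2.560000
  k2 = f(0.220000, 1.436800) = -1.101212
  y ← 2.000000 + (0.22/2)·(-2.560000 + (-1.101212)) = 1.597267
y(0.22) ≈ 1.5973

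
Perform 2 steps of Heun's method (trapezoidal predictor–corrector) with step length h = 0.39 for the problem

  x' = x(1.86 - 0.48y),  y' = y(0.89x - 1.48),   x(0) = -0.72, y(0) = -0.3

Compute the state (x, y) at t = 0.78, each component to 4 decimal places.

Heun on (x,y): k1 = f(t_n, state_n); k2 = f(t_n + h, state_n + h·k1); state_{n+1} = state_n + (h/2)·(k1 + k2).
0.000000: (-0.720000, -0.300000)
  k1 = (-1.442880, 0.636240)
  predictor → (-1.282723, -0.051866)
  k2 = (-2.417800, 0.135974)
  → (-1.472833, -0.149418)
0.390000: (-1.472833, -0.149418)
  k1 = (-2.845101, 0.417000)
  predictor → (-2.582422, 0.013212)
  k2 = (-4.786928, -0.049918)
  → (-2.961078, -0.077837)
(x(0.78), y(0.78)) ≈ (-2.9611, -0.0778)

-2.9611, -0.0778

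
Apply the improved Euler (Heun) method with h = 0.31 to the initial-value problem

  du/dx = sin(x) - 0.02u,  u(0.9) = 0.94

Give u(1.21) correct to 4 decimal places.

1.1999

Heun: k1 = f(x_n, u_n); k2 = f(x_n + h, u_n + h·k1); u_{n+1} = u_n + (h/2)·(k1 + k2).
x=0.900000, u=0.940000:
  k1 = f(0.900000, 0.940000) = 0.764527
  k2 = f(1.210000, 1.177003) = 0.912076
  u ← 0.940000 + (0.31/2)·(0.764527 + 0.912076) = 1.199873
u(1.21) ≈ 1.1999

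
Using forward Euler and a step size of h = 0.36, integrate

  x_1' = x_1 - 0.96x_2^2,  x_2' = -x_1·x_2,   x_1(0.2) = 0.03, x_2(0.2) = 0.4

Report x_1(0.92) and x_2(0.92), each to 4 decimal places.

Euler on (x_1,x_2): x_1_{n+1} = x_1_n + h·x_1', x_2_{n+1} = x_2_n + h·x_2'.
0.200000: (0.030000, 0.400000); f=(-0.123600, -0.012000) → (-0.014496, 0.395680)
0.560000: (-0.014496, 0.395680); f=(-0.164796, 0.005736) → (-0.073823, 0.397745)
(x_1(0.92), x_2(0.92)) ≈ (-0.0738, 0.3977)

-0.0738, 0.3977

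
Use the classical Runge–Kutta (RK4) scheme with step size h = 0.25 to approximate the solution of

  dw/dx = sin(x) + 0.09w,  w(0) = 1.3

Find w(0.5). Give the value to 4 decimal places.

1.4841

RK4: k1 = f(x_n, w_n); k2 = f(x_n + h/2, w_n + (h/2)·k1); k3 = f(x_n + h/2, w_n + (h/2)·k2); k4 = f(x_n + h, w_n + h·k3); w_{n+1} = w_n + (h/6)·(k1 + 2k2 + 2k3 + k4).
x=0.000000, w=1.300000:
  k1 = f(0.000000, 1.300000) = 0.117000
  k2 = f(0.125000, 1.314625) = 0.242991
  k3 = f(0.125000, 1.330374) = 0.244408
  k4 = f(0.250000, 1.361102) = 0.369903
  w ← 1.300000 + (0.25/6)·(k1 + 2k2 + 2k3 + k4) = 1.360904
x=0.250000, w=1.360904:
  k1 = f(0.250000, 1.360904) = 0.369885
  k2 = f(0.375000, 1.407140) = 0.492915
  k3 = f(0.375000, 1.422519) = 0.494299
  k4 = f(0.500000, 1.484479) = 0.613029
  w ← 1.360904 + (0.25/6)·(k1 + 2k2 + 2k3 + k4) = 1.484127
w(0.5) ≈ 1.4841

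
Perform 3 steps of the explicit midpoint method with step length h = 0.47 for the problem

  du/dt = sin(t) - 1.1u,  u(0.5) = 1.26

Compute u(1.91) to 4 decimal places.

0.9490

Midpoint: k1 = f(t_n, u_n); k2 = f(t_n + h/2, u_n + (h/2)·k1); u_{n+1} = u_n + h·k2.
t=0.500000, u=1.260000:
  k1 = f(0.500000, 1.260000) = -0.906574
  k2 = f(0.735000, 1.046955) = -0.481063
  u ← 1.260000 + 0.47·(-0.481063) = 1.033900
t=0.970000, u=1.033900:
  k1 = f(0.970000, 1.033900) = -0.312405
  k2 = f(1.205000, 0.960485) = -0.122694
  u ← 1.033900 + 0.47·(-0.122694) = 0.976234
t=1.440000, u=0.976234:
  k1 = f(1.440000, 0.976234) = -0.082399
  k2 = f(1.675000, 0.956870) = -0.057981
  u ← 0.976234 + 0.47·(-0.057981) = 0.948983
u(1.91) ≈ 0.9490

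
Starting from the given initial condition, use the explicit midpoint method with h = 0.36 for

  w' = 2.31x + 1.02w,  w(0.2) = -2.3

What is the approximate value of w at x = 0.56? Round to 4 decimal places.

-2.9531

Midpoint: k1 = f(x_n, w_n); k2 = f(x_n + h/2, w_n + (h/2)·k1); w_{n+1} = w_n + h·k2.
x=0.200000, w=-2.300000:
  k1 = f(0.200000, -2.300000) = -1.884000
  k2 = f(0.380000, -2.639120) = -1.814102
  w ← -2.300000 + 0.36·(-1.814102) = -2.953077
w(0.56) ≈ -2.9531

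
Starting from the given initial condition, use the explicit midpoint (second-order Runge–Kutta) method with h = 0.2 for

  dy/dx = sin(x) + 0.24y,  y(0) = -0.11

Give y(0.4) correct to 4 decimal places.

Midpoint: k1 = f(x_n, y_n); k2 = f(x_n + h/2, y_n + (h/2)·k1); y_{n+1} = y_n + h·k2.
x=0.000000, y=-0.110000:
  k1 = f(0.000000, -0.110000) = -0.026400
  k2 = f(0.100000, -0.112640) = 0.072800
  y ← -0.110000 + 0.2·0.072800 = -0.095440
x=0.200000, y=-0.095440:
  k1 = f(0.200000, -0.095440) = 0.175764
  k2 = f(0.300000, -0.077864) = 0.276833
  y ← -0.095440 + 0.2·0.276833 = -0.040073
y(0.4) ≈ -0.0401

-0.0401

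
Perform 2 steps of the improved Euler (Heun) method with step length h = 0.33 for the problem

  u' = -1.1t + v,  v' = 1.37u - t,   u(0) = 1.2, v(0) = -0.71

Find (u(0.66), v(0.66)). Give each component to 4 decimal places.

0.7812, -0.0358

Heun on (u,v): k1 = f(t_n, state_n); k2 = f(t_n + h, state_n + h·k1); state_{n+1} = state_n + (h/2)·(k1 + k2).
0.000000: (1.200000, -0.710000)
  k1 = (-0.710000, 1.644000)
  predictor → (0.965700, -0.167480)
  k2 = (-0.530480, 0.993009)
  → (0.995321, -0.274894)
0.330000: (0.995321, -0.274894)
  k1 = (-0.637894, 1.033589)
  predictor → (0.784816, 0.066191)
  k2 = (-0.659809, 0.415198)
  → (0.781200, -0.035844)
(u(0.66), v(0.66)) ≈ (0.7812, -0.0358)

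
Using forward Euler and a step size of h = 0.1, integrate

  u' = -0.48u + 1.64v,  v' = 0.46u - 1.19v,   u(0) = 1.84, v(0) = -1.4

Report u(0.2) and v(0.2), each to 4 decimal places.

Euler on (u,v): u_{n+1} = u_n + h·u', v_{n+1} = v_n + h·v'.
0.000000: (1.840000, -1.400000); f=(-3.179200, 2.512400) → (1.522080, -1.148760)
0.100000: (1.522080, -1.148760); f=(-2.614565, 2.067181) → (1.260624, -0.942042)
(u(0.2), v(0.2)) ≈ (1.2606, -0.9420)

1.2606, -0.9420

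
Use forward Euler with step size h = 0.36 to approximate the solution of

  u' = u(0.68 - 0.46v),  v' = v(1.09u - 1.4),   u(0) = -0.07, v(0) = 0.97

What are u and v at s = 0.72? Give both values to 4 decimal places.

Euler on (u,v): u_{n+1} = u_n + h·u', v_{n+1} = v_n + h·v'.
0.000000: (-0.070000, 0.970000); f=(-0.016366, -1.432011) → (-0.075892, 0.454476)
0.360000: (-0.075892, 0.454476); f=(-0.035741, -0.673862) → (-0.088758, 0.211886)
(u(0.72), v(0.72)) ≈ (-0.0888, 0.2119)

-0.0888, 0.2119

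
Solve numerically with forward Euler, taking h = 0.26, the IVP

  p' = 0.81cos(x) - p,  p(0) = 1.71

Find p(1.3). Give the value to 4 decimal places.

0.8426

Euler: p_{n+1} = p_n + h·f(x_n, p_n).
x=0.000000, p=1.710000: f=-0.900000 → p ← 1.710000 + 0.26·(-0.900000) = 1.476000
x=0.260000, p=1.476000: f=-0.693224 → p ← 1.476000 + 0.26·(-0.693224) = 1.295762
x=0.520000, p=1.295762: f=-0.592828 → p ← 1.295762 + 0.26·(-0.592828) = 1.141626
x=0.780000, p=1.141626: f=-0.565786 → p ← 1.141626 + 0.26·(-0.565786) = 0.994522
x=1.040000, p=0.994522: f=-0.584484 → p ← 0.994522 + 0.26·(-0.584484) = 0.842556
p(1.3) ≈ 0.8426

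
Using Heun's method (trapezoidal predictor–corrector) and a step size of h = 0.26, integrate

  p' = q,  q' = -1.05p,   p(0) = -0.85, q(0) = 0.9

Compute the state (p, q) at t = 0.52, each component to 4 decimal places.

-0.2790, 1.2210

Heun on (p,q): k1 = f(t_n, state_n); k2 = f(t_n + h, state_n + h·k1); state_{n+1} = state_n + (h/2)·(k1 + k2).
0.000000: (-0.850000, 0.900000)
  k1 = (0.900000, 0.892500)
  predictor → (-0.616000, 1.132050)
  k2 = (1.132050, 0.646800)
  → (-0.585834, 1.100109)
0.260000: (-0.585834, 1.100109)
  k1 = (1.100109, 0.615125)
  predictor → (-0.299805, 1.260042)
  k2 = (1.260042, 0.314795)
  → (-0.279014, 1.220999)
(p(0.52), q(0.52)) ≈ (-0.2790, 1.2210)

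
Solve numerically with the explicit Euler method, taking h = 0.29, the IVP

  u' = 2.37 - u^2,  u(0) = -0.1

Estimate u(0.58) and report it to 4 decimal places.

Euler: u_{n+1} = u_n + h·f(t_n, u_n).
t=0.000000, u=-0.100000: f=2.360000 → u ← -0.100000 + 0.29·2.360000 = 0.584400
t=0.290000, u=0.584400: f=2.028477 → u ← 0.584400 + 0.29·2.028477 = 1.172658
u(0.58) ≈ 1.1727

1.1727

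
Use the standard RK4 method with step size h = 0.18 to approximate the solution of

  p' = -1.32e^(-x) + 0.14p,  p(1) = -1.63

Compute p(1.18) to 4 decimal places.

-1.7526

RK4: k1 = f(x_n, p_n); k2 = f(x_n + h/2, p_n + (h/2)·k1); k3 = f(x_n + h/2, p_n + (h/2)·k2); k4 = f(x_n + h, p_n + h·k3); p_{n+1} = p_n + (h/6)·(k1 + 2k2 + 2k3 + k4).
x=1.000000, p=-1.630000:
  k1 = f(1.000000, -1.630000) = -0.713801
  k2 = f(1.090000, -1.694242) = -0.681000
  k3 = f(1.090000, -1.691290) = -0.680586
  k4 = f(1.180000, -1.752506) = -0.650959
  p ← -1.630000 + (0.18/6)·(k1 + 2k2 + 2k3 + k4) = -1.752638
p(1.18) ≈ -1.7526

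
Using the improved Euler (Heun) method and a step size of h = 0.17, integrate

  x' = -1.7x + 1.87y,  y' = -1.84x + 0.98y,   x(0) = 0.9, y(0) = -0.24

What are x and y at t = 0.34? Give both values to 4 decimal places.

0.2346, -0.7705

Heun on (x,y): k1 = f(t_n, state_n); k2 = f(t_n + h, state_n + h·k1); state_{n+1} = state_n + (h/2)·(k1 + k2).
0.000000: (0.900000, -0.240000)
  k1 = (-1.978800, -1.891200)
  predictor → (0.563604, -0.561504)
  k2 = (-2.008139, -1.587305)
  → (0.561110, -0.535673)
0.170000: (0.561110, -0.535673)
  k1 = (-1.955596, -1.557402)
  predictor → (0.228659, -0.800431)
  k2 = (-1.885527, -1.205155)
  → (0.234615, -0.770490)
(x(0.34), y(0.34)) ≈ (0.2346, -0.7705)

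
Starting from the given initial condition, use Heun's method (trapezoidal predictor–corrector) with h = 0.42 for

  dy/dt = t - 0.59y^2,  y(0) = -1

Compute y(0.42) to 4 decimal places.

-1.2286

Heun: k1 = f(t_n, y_n); k2 = f(t_n + h, y_n + h·k1); y_{n+1} = y_n + (h/2)·(k1 + k2).
t=0.000000, y=-1.000000:
  k1 = f(0.000000, -1.000000) = -0.590000
  k2 = f(0.420000, -1.247800) = -0.498633
  y ← -1.000000 + (0.42/2)·(-0.590000 + (-0.498633)) = -1.228613
y(0.42) ≈ -1.2286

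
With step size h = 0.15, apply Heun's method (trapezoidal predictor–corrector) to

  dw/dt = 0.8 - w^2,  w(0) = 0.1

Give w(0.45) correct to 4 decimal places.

0.4224

Heun: k1 = f(t_n, w_n); k2 = f(t_n + h, w_n + h·k1); w_{n+1} = w_n + (h/2)·(k1 + k2).
t=0.000000, w=0.100000:
  k1 = f(0.000000, 0.100000) = 0.790000
  k2 = f(0.150000, 0.218500) = 0.752258
  w ← 0.100000 + (0.15/2)·(0.790000 + 0.752258) = 0.215669
t=0.150000, w=0.215669:
  k1 = f(0.150000, 0.215669) = 0.753487
  k2 = f(0.300000, 0.328692) = 0.691961
  w ← 0.215669 + (0.15/2)·(0.753487 + 0.691961) = 0.324078
t=0.300000, w=0.324078:
  k1 = f(0.300000, 0.324078) = 0.694973
  k2 = f(0.450000, 0.428324) = 0.616539
  w ← 0.324078 + (0.15/2)·(0.694973 + 0.616539) = 0.422441
w(0.45) ≈ 0.4224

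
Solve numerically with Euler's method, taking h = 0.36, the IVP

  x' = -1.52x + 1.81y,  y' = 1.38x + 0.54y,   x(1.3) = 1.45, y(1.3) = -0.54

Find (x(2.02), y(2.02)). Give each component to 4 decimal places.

Euler on (x,y): x_{n+1} = x_n + h·x', y_{n+1} = y_n + h·y'.
1.300000: (1.450000, -0.540000); f=(-3.181400, 1.709400) → (0.304696, 0.075384)
1.660000: (0.304696, 0.075384); f=(-0.326693, 0.461188) → (0.187087, 0.241412)
(x(2.02), y(2.02)) ≈ (0.1871, 0.2414)

0.1871, 0.2414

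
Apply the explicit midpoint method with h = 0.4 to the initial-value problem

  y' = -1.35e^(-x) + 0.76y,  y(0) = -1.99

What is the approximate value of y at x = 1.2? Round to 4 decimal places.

Midpoint: k1 = f(x_n, y_n); k2 = f(x_n + h/2, y_n + (h/2)·k1); y_{n+1} = y_n + h·k2.
x=0.000000, y=-1.990000:
  k1 = f(0.000000, -1.990000) = -2.862400
  k2 = f(0.200000, -2.562480) = -3.052771
  y ← -1.990000 + 0.4·(-3.052771) = -3.211109
x=0.400000, y=-3.211109:
  k1 = f(0.400000, -3.211109) = -3.345375
  k2 = f(0.600000, -3.880183) = -3.689835
  y ← -3.211109 + 0.4·(-3.689835) = -4.687043
x=0.800000, y=-4.687043:
  k1 = f(0.800000, -4.687043) = -4.168746
  k2 = f(1.000000, -5.520792) = -4.692439
  y ← -4.687043 + 0.4·(-4.692439) = -6.564018
y(1.2) ≈ -6.5640

-6.5640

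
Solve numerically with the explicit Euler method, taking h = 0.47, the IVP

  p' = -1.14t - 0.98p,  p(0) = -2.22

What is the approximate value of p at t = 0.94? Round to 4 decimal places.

Euler: p_{n+1} = p_n + h·f(t_n, p_n).
t=0.000000, p=-2.220000: f=2.175600 → p ← -2.220000 + 0.47·2.175600 = -1.197468
t=0.470000, p=-1.197468: f=0.637719 → p ← -1.197468 + 0.47·0.637719 = -0.897740
p(0.94) ≈ -0.8977

-0.8977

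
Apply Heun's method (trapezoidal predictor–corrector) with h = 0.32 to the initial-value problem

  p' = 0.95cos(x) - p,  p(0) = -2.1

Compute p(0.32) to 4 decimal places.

-1.2879

Heun: k1 = f(x_n, p_n); k2 = f(x_n + h, p_n + h·k1); p_{n+1} = p_n + (h/2)·(k1 + k2).
x=0.000000, p=-2.100000:
  k1 = f(0.000000, -2.100000) = 3.050000
  k2 = f(0.320000, -1.124000) = 2.025774
  p ← -2.100000 + (0.32/2)·(3.050000 + 2.025774) = -1.287876
p(0.32) ≈ -1.2879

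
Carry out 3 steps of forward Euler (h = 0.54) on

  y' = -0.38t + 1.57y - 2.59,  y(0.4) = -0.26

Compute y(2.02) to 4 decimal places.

-11.3390

Euler: y_{n+1} = y_n + h·f(t_n, y_n).
t=0.400000, y=-0.260000: f=-3.150200 → y ← -0.260000 + 0.54·(-3.150200) = -1.961108
t=0.940000, y=-1.961108: f=-6.026140 → y ← -1.961108 + 0.54·(-6.026140) = -5.215223
t=1.480000, y=-5.215223: f=-11.340301 → y ← -5.215223 + 0.54·(-11.340301) = -11.338986
y(2.02) ≈ -11.3390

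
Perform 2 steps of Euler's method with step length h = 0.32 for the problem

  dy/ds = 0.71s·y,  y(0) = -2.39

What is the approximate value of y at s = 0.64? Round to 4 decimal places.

Euler: y_{n+1} = y_n + h·f(s_n, y_n).
s=0.000000, y=-2.390000: f=0.000000 → y ← -2.390000 + 0.32·0.000000 = -2.390000
s=0.320000, y=-2.390000: f=-0.543008 → y ← -2.390000 + 0.32·(-0.543008) = -2.563763
y(0.64) ≈ -2.5638

-2.5638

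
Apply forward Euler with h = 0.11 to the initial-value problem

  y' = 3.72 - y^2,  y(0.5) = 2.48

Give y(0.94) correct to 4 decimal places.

1.9776

Euler: y_{n+1} = y_n + h·f(s_n, y_n).
s=0.500000, y=2.480000: f=-2.430400 → y ← 2.480000 + 0.11·(-2.430400) = 2.212656
s=0.610000, y=2.212656: f=-1.175847 → y ← 2.212656 + 0.11·(-1.175847) = 2.083313
s=0.720000, y=2.083313: f=-0.620193 → y ← 2.083313 + 0.11·(-0.620193) = 2.015092
s=0.830000, y=2.015092: f=-0.340595 → y ← 2.015092 + 0.11·(-0.340595) = 1.977626
y(0.94) ≈ 1.9776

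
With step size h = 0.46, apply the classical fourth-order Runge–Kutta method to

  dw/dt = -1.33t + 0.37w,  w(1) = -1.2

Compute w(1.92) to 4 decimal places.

-3.7768

RK4: k1 = f(t_n, w_n); k2 = f(t_n + h/2, w_n + (h/2)·k1); k3 = f(t_n + h/2, w_n + (h/2)·k2); k4 = f(t_n + h, w_n + h·k3); w_{n+1} = w_n + (h/6)·(k1 + 2k2 + 2k3 + k4).
t=1.000000, w=-1.200000:
  k1 = f(1.000000, -1.200000) = -1.774000
  k2 = f(1.230000, -1.608020) = -2.230867
  k3 = f(1.230000, -1.713100) = -2.269747
  k4 = f(1.460000, -2.244084) = -2.772111
  w ← -1.200000 + (0.46/6)·(k1 + 2k2 + 2k3 + k4) = -2.238629
t=1.460000, w=-2.238629:
  k1 = f(1.460000, -2.238629) = -2.770093
  k2 = f(1.690000, -2.875751) = -3.311728
  k3 = f(1.690000, -3.000327) = -3.357821
  k4 = f(1.920000, -3.783227) = -3.953394
  w ← -2.238629 + (0.46/6)·(k1 + 2k2 + 2k3 + k4) = -3.776761
w(1.92) ≈ -3.7768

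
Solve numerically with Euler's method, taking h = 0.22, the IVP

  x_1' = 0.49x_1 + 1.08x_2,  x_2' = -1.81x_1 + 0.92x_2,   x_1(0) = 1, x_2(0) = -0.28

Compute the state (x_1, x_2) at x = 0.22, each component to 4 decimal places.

Euler on (x_1,x_2): x_1_{n+1} = x_1_n + h·x_1', x_2_{n+1} = x_2_n + h·x_2'.
0.000000: (1.000000, -0.280000); f=(0.187600, -2.067600) → (1.041272, -0.734872)
(x_1(0.22), x_2(0.22)) ≈ (1.0413, -0.7349)

1.0413, -0.7349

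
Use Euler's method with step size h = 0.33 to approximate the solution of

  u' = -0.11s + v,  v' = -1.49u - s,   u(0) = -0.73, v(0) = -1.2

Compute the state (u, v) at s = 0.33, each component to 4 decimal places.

Euler on (u,v): u_{n+1} = u_n + h·u', v_{n+1} = v_n + h·v'.
0.000000: (-0.730000, -1.200000); f=(-1.200000, 1.087700) → (-1.126000, -0.841059)
(u(0.33), v(0.33)) ≈ (-1.1260, -0.8411)

-1.1260, -0.8411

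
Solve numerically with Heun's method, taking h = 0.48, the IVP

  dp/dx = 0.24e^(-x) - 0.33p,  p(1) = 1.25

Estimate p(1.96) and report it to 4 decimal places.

0.9575

Heun: k1 = f(x_n, p_n); k2 = f(x_n + h, p_n + h·k1); p_{n+1} = p_n + (h/2)·(k1 + k2).
x=1.000000, p=1.250000:
  k1 = f(1.000000, 1.250000) = -0.324209
  k2 = f(1.480000, 1.094380) = -0.306512
  p ← 1.250000 + (0.48/2)·(-0.324209 + (-0.306512)) = 1.098627
x=1.480000, p=1.098627:
  k1 = f(1.480000, 1.098627) = -0.307914
  k2 = f(1.960000, 0.950828) = -0.279967
  p ← 1.098627 + (0.48/2)·(-0.307914 + (-0.279967)) = 0.957535
p(1.96) ≈ 0.9575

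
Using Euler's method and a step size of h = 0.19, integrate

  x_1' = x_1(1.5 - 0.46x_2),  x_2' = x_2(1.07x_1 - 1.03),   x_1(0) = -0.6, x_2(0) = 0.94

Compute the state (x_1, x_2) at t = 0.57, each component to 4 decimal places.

Euler on (x_1,x_2): x_1_{n+1} = x_1_n + h·x_1', x_2_{n+1} = x_2_n + h·x_2'.
0.000000: (-0.600000, 0.940000); f=(-0.640560, -1.571680) → (-0.721706, 0.641381)
0.190000: (-0.721706, 0.641381); f=(-0.869631, -1.155913) → (-0.886936, 0.421757)
0.380000: (-0.886936, 0.421757); f=(-1.158331, -0.834667) → (-1.107019, 0.263171)
(x_1(0.57), x_2(0.57)) ≈ (-1.1070, 0.2632)

-1.1070, 0.2632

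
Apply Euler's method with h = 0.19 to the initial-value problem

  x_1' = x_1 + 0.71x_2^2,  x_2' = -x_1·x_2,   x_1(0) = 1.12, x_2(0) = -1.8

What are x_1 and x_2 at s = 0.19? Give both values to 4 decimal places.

Euler on (x_1,x_2): x_1_{n+1} = x_1_n + h·x_1', x_2_{n+1} = x_2_n + h·x_2'.
0.000000: (1.120000, -1.800000); f=(3.420400, 2.016000) → (1.769876, -1.416960)
(x_1(0.19), x_2(0.19)) ≈ (1.7699, -1.4170)

1.7699, -1.4170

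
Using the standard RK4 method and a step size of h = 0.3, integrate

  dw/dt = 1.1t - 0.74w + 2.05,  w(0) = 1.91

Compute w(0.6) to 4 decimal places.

RK4: k1 = f(t_n, w_n); k2 = f(t_n + h/2, w_n + (h/2)·k1); k3 = f(t_n + h/2, w_n + (h/2)·k2); k4 = f(t_n + h, w_n + h·k3); w_{n+1} = w_n + (h/6)·(k1 + 2k2 + 2k3 + k4).
t=0.000000, w=1.910000:
  k1 = f(0.000000, 1.910000) = 0.636600
  k2 = f(0.150000, 2.005490) = 0.730937
  k3 = f(0.150000, 2.019641) = 0.720466
  k4 = f(0.300000, 2.126140) = 0.806657
  w ← 1.910000 + (0.3/6)·(k1 + 2k2 + 2k3 + k4) = 2.127303
t=0.300000, w=2.127303:
  k1 = f(0.300000, 2.127303) = 0.805796
  k2 = f(0.450000, 2.248173) = 0.881352
  k3 = f(0.450000, 2.259506) = 0.872966
  k4 = f(0.600000, 2.389193) = 0.941997
  w ← 2.127303 + (0.3/6)·(k1 + 2k2 + 2k3 + k4) = 2.390125
w(0.6) ≈ 2.3901

2.3901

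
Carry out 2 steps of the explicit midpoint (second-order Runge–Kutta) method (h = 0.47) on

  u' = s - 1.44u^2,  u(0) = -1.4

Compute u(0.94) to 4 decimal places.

-70.8003

Midpoint: k1 = f(s_n, u_n); k2 = f(s_n + h/2, u_n + (h/2)·k1); u_{n+1} = u_n + h·k2.
s=0.000000, u=-1.400000:
  k1 = f(0.000000, -1.400000) = -2.822400
  k2 = f(0.235000, -2.063264) = -5.895164
  u ← -1.400000 + 0.47·(-5.895164) = -4.170727
s=0.470000, u=-4.170727:
  k1 = f(0.470000, -4.170727) = -24.578749
  k2 = f(0.705000, -9.946733) = -141.764997
  u ← -4.170727 + 0.47·(-141.764997) = -70.800276
u(0.94) ≈ -70.8003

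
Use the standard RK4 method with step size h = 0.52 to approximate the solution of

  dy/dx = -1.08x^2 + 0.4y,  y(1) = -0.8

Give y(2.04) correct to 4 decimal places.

-4.4048

RK4: k1 = f(x_n, y_n); k2 = f(x_n + h/2, y_n + (h/2)·k1); k3 = f(x_n + h/2, y_n + (h/2)·k2); k4 = f(x_n + h, y_n + h·k3); y_{n+1} = y_n + (h/6)·(k1 + 2k2 + 2k3 + k4).
x=1.000000, y=-0.800000:
  k1 = f(1.000000, -0.800000) = -1.400000
  k2 = f(1.260000, -1.164000) = -2.180208
  k3 = f(1.260000, -1.366854) = -2.261350
  k4 = f(1.520000, -1.975902) = -3.285593
  y ← -0.800000 + (0.52/6)·(k1 + 2k2 + 2k3 + k4) = -1.975955
x=1.520000, y=-1.975955:
  k1 = f(1.520000, -1.975955) = -3.285614
  k2 = f(1.780000, -2.830214) = -4.553958
  k3 = f(1.780000, -3.159984) = -4.685865
  k4 = f(2.040000, -4.412605) = -6.259570
  y ← -1.975955 + (0.52/6)·(k1 + 2k2 + 2k3 + k4) = -4.404773
y(2.04) ≈ -4.4048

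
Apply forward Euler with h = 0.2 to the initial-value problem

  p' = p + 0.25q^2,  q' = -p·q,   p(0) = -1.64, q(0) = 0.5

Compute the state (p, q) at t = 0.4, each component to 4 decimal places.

Euler on (p,q): p_{n+1} = p_n + h·p', q_{n+1} = q_n + h·q'.
0.000000: (-1.640000, 0.500000); f=(-1.577500, 0.820000) → (-1.955500, 0.664000)
0.200000: (-1.955500, 0.664000); f=(-1.845276, 1.298452) → (-2.324555, 0.923690)
(p(0.4), q(0.4)) ≈ (-2.3246, 0.9237)

-2.3246, 0.9237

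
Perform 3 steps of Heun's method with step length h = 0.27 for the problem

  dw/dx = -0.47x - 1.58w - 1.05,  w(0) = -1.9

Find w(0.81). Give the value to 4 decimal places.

Heun: k1 = f(x_n, w_n); k2 = f(x_n + h, w_n + h·k1); w_{n+1} = w_n + (h/2)·(k1 + k2).
x=0.000000, w=-1.900000:
  k1 = f(0.000000, -1.900000) = 1.952000
  k2 = f(0.270000, -1.372960) = 0.992377
  w ← -1.900000 + (0.27/2)·(1.952000 + 0.992377) = -1.502509
x=0.270000, w=-1.502509:
  k1 = f(0.270000, -1.502509) = 1.197064
  k2 = f(0.540000, -1.179302) = 0.559497
  w ← -1.502509 + (0.27/2)·(1.197064 + 0.559497) = -1.265373
x=0.540000, w=-1.265373:
  k1 = f(0.540000, -1.265373) = 0.695490
  k2 = f(0.810000, -1.077591) = 0.271894
  w ← -1.265373 + (0.27/2)·(0.695490 + 0.271894) = -1.134777
w(0.81) ≈ -1.1348

-1.1348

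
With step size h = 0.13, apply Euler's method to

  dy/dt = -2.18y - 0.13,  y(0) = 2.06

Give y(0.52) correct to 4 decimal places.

Euler: y_{n+1} = y_n + h·f(t_n, y_n).
t=0.000000, y=2.060000: f=-4.620800 → y ← 2.060000 + 0.13·(-4.620800) = 1.459296
t=0.130000, y=1.459296: f=-3.311265 → y ← 1.459296 + 0.13·(-3.311265) = 1.028832
t=0.260000, y=1.028832: f=-2.372853 → y ← 1.028832 + 0.13·(-2.372853) = 0.720361
t=0.390000, y=0.720361: f=-1.700386 → y ← 0.720361 + 0.13·(-1.700386) = 0.499310
y(0.52) ≈ 0.4993

0.4993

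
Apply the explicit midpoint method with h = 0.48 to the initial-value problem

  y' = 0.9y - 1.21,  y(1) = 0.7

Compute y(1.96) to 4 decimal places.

Midpoint: k1 = f(s_n, y_n); k2 = f(s_n + h/2, y_n + (h/2)·k1); y_{n+1} = y_n + h·k2.
s=1.000000, y=0.700000:
  k1 = f(1.000000, 0.700000) = -0.580000
  k2 = f(1.240000, 0.560800) = -0.705280
  y ← 0.700000 + 0.48·(-0.705280) = 0.361466
s=1.480000, y=0.361466:
  k1 = f(1.480000, 0.361466) = -0.884681
  k2 = f(1.720000, 0.149142) = -1.075772
  y ← 0.361466 + 0.48·(-1.075772) = -0.154905
y(1.96) ≈ -0.1549

-0.1549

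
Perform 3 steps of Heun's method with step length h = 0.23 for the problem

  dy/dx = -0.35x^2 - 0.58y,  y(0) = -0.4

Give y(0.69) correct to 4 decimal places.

-0.3057

Heun: k1 = f(x_n, y_n); k2 = f(x_n + h, y_n + h·k1); y_{n+1} = y_n + (h/2)·(k1 + k2).
x=0.000000, y=-0.400000:
  k1 = f(0.000000, -0.400000) = 0.232000
  k2 = f(0.230000, -0.346640) = 0.182536
  y ← -0.400000 + (0.23/2)·(0.232000 + 0.182536) = -0.352328
x=0.230000, y=-0.352328:
  k1 = f(0.230000, -0.352328) = 0.185835
  k2 = f(0.460000, -0.309586) = 0.105500
  y ← -0.352328 + (0.23/2)·(0.185835 + 0.105500) = -0.318825
x=0.460000, y=-0.318825:
  k1 = f(0.460000, -0.318825) = 0.110858
  k2 = f(0.690000, -0.293327) = 0.003495
  y ← -0.318825 + (0.23/2)·(0.110858 + 0.003495) = -0.305674
y(0.69) ≈ -0.3057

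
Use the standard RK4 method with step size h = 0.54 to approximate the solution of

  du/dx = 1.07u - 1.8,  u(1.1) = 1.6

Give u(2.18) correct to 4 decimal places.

RK4: k1 = f(x_n, u_n); k2 = f(x_n + h/2, u_n + (h/2)·k1); k3 = f(x_n + h/2, u_n + (h/2)·k2); k4 = f(x_n + h, u_n + h·k3); u_{n+1} = u_n + (h/6)·(k1 + 2k2 + 2k3 + k4).
x=1.100000, u=1.600000:
  k1 = f(1.100000, 1.600000) = -0.088000
  k2 = f(1.370000, 1.576240) = -0.113423
  k3 = f(1.370000, 1.569376) = -0.120768
  k4 = f(1.640000, 1.534785) = -0.157780
  u ← 1.600000 + (0.54/6)·(k1 + 2k2 + 2k3 + k4) = 1.535725
x=1.640000, u=1.535725:
  k1 = f(1.640000, 1.535725) = -0.156774
  k2 = f(1.910000, 1.493396) = -0.202066
  k3 = f(1.910000, 1.481168) = -0.215151
  k4 = f(2.180000, 1.419544) = -0.281088
  u ← 1.535725 + (0.54/6)·(k1 + 2k2 + 2k3 + k4) = 1.421219
u(2.18) ≈ 1.4212

1.4212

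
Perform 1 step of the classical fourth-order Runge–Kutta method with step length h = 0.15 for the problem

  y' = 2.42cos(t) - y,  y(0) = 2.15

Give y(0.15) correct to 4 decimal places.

RK4: k1 = f(t_n, y_n); k2 = f(t_n + h/2, y_n + (h/2)·k1); k3 = f(t_n + h/2, y_n + (h/2)·k2); k4 = f(t_n + h, y_n + h·k3); y_{n+1} = y_n + (h/6)·(k1 + 2k2 + 2k3 + k4).
t=0.000000, y=2.150000:
  k1 = f(0.000000, 2.150000) = 0.270000
  k2 = f(0.075000, 2.170250) = 0.242947
  k3 = f(0.075000, 2.168221) = 0.244976
  k4 = f(0.150000, 2.186746) = 0.206080
  y ← 2.150000 + (0.15/6)·(k1 + 2k2 + 2k3 + k4) = 2.186298
y(0.15) ≈ 2.1863

2.1863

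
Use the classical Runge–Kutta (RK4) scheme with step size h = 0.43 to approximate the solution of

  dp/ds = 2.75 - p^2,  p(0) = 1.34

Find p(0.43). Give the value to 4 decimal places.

1.5664

RK4: k1 = f(s_n, p_n); k2 = f(s_n + h/2, p_n + (h/2)·k1); k3 = f(s_n + h/2, p_n + (h/2)·k2); k4 = f(s_n + h, p_n + h·k3); p_{n+1} = p_n + (h/6)·(k1 + 2k2 + 2k3 + k4).
s=0.000000, p=1.340000:
  k1 = f(0.000000, 1.340000) = 0.954400
  k2 = f(0.215000, 1.545196) = 0.362369
  k3 = f(0.215000, 1.417909) = 0.739533
  k4 = f(0.430000, 1.657999) = 0.001039
  p ← 1.340000 + (0.43/6)·(k1 + 2k2 + 2k3 + k4) = 1.566412
p(0.43) ≈ 1.5664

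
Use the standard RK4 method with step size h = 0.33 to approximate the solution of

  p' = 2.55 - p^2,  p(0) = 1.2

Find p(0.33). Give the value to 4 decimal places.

RK4: k1 = f(s_n, p_n); k2 = f(s_n + h/2, p_n + (h/2)·k1); k3 = f(s_n + h/2, p_n + (h/2)·k2); k4 = f(s_n + h, p_n + h·k3); p_{n+1} = p_n + (h/6)·(k1 + 2k2 + 2k3 + k4).
s=0.000000, p=1.200000:
  k1 = f(0.000000, 1.200000) = 1.110000
  k2 = f(0.165000, 1.383150) = 0.636896
  k3 = f(0.165000, 1.305088) = 0.846746
  k4 = f(0.330000, 1.479426) = 0.361298
  p ← 1.200000 + (0.33/6)·(k1 + 2k2 + 2k3 + k4) = 1.444122
p(0.33) ≈ 1.4441

1.4441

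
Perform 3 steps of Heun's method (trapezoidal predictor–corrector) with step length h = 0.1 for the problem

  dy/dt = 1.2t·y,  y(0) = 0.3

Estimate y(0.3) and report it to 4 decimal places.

0.3166

Heun: k1 = f(t_n, y_n); k2 = f(t_n + h, y_n + h·k1); y_{n+1} = y_n + (h/2)·(k1 + k2).
t=0.000000, y=0.300000:
  k1 = f(0.000000, 0.300000) = 0.000000
  k2 = f(0.100000, 0.300000) = 0.036000
  y ← 0.300000 + (0.1/2)·(0.000000 + 0.036000) = 0.301800
t=0.100000, y=0.301800:
  k1 = f(0.100000, 0.301800) = 0.036216
  k2 = f(0.200000, 0.305422) = 0.073301
  y ← 0.301800 + (0.1/2)·(0.036216 + 0.073301) = 0.307276
t=0.200000, y=0.307276:
  k1 = f(0.200000, 0.307276) = 0.073746
  k2 = f(0.300000, 0.314650) = 0.113274
  y ← 0.307276 + (0.1/2)·(0.073746 + 0.113274) = 0.316627
y(0.3) ≈ 0.3166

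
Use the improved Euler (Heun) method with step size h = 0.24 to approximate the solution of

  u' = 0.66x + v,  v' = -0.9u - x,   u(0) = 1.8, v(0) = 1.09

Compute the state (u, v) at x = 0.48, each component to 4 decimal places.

2.1859, 0.0976

Heun on (u,v): k1 = f(x_n, state_n); k2 = f(x_n + h, state_n + h·k1); state_{n+1} = state_n + (h/2)·(k1 + k2).
0.000000: (1.800000, 1.090000)
  k1 = (1.090000, -1.620000)
  predictor → (2.061600, 0.701200)
  k2 = (0.859600, -2.095440)
  → (2.033952, 0.644147)
0.240000: (2.033952, 0.644147)
  k1 = (0.802547, -2.070557)
  predictor → (2.226563, 0.147214)
  k2 = (0.464014, -2.483907)
  → (2.185939, 0.097612)
(u(0.48), v(0.48)) ≈ (2.1859, 0.0976)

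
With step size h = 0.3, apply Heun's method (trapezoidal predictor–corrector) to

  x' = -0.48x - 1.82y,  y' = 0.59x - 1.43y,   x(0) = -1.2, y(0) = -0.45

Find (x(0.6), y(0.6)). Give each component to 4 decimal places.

Heun on (x,y): k1 = f(t_n, state_n); k2 = f(t_n + h, state_n + h·k1); state_{n+1} = state_n + (h/2)·(k1 + k2).
0.000000: (-1.200000, -0.450000)
  k1 = (1.395000, -0.064500)
  predictor → (-0.781500, -0.469350)
  k2 = (1.229337, 0.210086)
  → (-0.806349, -0.428162)
0.300000: (-0.806349, -0.428162)
  k1 = (1.166303, 0.136526)
  predictor → (-0.456459, -0.387204)
  k2 = (0.923812, 0.284392)
  → (-0.492832, -0.365025)
(x(0.6), y(0.6)) ≈ (-0.4928, -0.3650)

-0.4928, -0.3650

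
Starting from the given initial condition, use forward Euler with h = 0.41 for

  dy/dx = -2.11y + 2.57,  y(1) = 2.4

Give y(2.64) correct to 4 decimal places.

1.2184

Euler: y_{n+1} = y_n + h·f(x_n, y_n).
x=1.000000, y=2.400000: f=-2.494000 → y ← 2.400000 + 0.41·(-2.494000) = 1.377460
x=1.410000, y=1.377460: f=-0.336441 → y ← 1.377460 + 0.41·(-0.336441) = 1.239519
x=1.820000, y=1.239519: f=-0.045386 → y ← 1.239519 + 0.41·(-0.045386) = 1.220911
x=2.230000, y=1.220911: f=-0.006123 → y ← 1.220911 + 0.41·(-0.006123) = 1.218401
y(2.64) ≈ 1.2184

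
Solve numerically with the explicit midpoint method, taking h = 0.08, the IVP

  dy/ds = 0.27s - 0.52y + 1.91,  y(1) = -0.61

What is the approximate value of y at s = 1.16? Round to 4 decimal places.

-0.2233

Midpoint: k1 = f(s_n, y_n); k2 = f(s_n + h/2, y_n + (h/2)·k1); y_{n+1} = y_n + h·k2.
s=1.000000, y=-0.610000:
  k1 = f(1.000000, -0.610000) = 2.497200
  k2 = f(1.040000, -0.510112) = 2.456058
  y ← -0.610000 + 0.08·2.456058 = -0.413515
s=1.080000, y=-0.413515:
  k1 = f(1.080000, -0.413515) = 2.416628
  k2 = f(1.120000, -0.316850) = 2.377162
  y ← -0.413515 + 0.08·2.377162 = -0.223342
y(1.16) ≈ -0.2233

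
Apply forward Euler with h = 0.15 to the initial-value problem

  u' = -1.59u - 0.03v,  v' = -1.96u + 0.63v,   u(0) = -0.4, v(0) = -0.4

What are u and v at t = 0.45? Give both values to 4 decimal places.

Euler on (u,v): u_{n+1} = u_n + h·u', v_{n+1} = v_n + h·v'.
0.000000: (-0.400000, -0.400000); f=(0.648000, 0.532000) → (-0.302800, -0.320200)
0.150000: (-0.302800, -0.320200); f=(0.491058, 0.391762) → (-0.229141, -0.261436)
0.300000: (-0.229141, -0.261436); f=(0.372178, 0.284412) → (-0.173315, -0.218774)
(u(0.45), v(0.45)) ≈ (-0.1733, -0.2188)

-0.1733, -0.2188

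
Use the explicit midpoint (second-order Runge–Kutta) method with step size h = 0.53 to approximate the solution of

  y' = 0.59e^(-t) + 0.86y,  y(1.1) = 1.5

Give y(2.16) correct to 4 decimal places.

Midpoint: k1 = f(t_n, y_n); k2 = f(t_n + h/2, y_n + (h/2)·k1); y_{n+1} = y_n + h·k2.
t=1.100000, y=1.500000:
  k1 = f(1.100000, 1.500000) = 1.486394
  k2 = f(1.365000, 1.893894) = 1.779424
  y ← 1.500000 + 0.53·1.779424 = 2.443095
t=1.630000, y=2.443095:
  k1 = f(1.630000, 2.443095) = 2.216660
  k2 = f(1.895000, 3.030509) = 2.694926
  y ← 2.443095 + 0.53·2.694926 = 3.871405
y(2.16) ≈ 3.8714

3.8714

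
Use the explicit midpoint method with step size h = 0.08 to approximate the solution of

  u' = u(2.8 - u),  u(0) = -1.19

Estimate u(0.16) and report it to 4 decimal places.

-2.3900

Midpoint: k1 = f(x_n, u_n); k2 = f(x_n + h/2, u_n + (h/2)·k1); u_{n+1} = u_n + h·k2.
x=0.000000, u=-1.190000:
  k1 = f(0.000000, -1.190000) = -4.748100
  k2 = f(0.040000, -1.379924) = -5.767977
  u ← -1.190000 + 0.08·(-5.767977) = -1.651438
x=0.080000, u=-1.651438:
  k1 = f(0.080000, -1.651438) = -7.351275
  k2 = f(0.120000, -1.945489) = -9.232298
  u ← -1.651438 + 0.08·(-9.232298) = -2.390022
u(0.16) ≈ -2.3900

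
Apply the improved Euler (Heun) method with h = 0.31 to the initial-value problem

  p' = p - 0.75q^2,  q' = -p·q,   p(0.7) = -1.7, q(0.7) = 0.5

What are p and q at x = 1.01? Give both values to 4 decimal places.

Heun on (p,q): k1 = f(x_n, state_n); k2 = f(x_n + h, state_n + h·k1); state_{n+1} = state_n + (h/2)·(k1 + k2).
0.700000: (-1.700000, 0.500000)
  k1 = (-1.887500, 0.850000)
  predictor → (-2.285125, 0.763500)
  k2 = (-2.722324, 1.744693)
  → (-2.414523, 0.902177)
(p(1.01), q(1.01)) ≈ (-2.4145, 0.9022)

-2.4145, 0.9022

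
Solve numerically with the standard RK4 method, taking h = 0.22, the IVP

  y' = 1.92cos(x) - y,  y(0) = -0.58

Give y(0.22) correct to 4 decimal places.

RK4: k1 = f(x_n, y_n); k2 = f(x_n + h/2, y_n + (h/2)·k1); k3 = f(x_n + h/2, y_n + (h/2)·k2); k4 = f(x_n + h, y_n + h·k3); y_{n+1} = y_n + (h/6)·(k1 + 2k2 + 2k3 + k4).
x=0.000000, y=-0.580000:
  k1 = f(0.000000, -0.580000) = 2.500000
  k2 = f(0.110000, -0.305000) = 2.213396
  k3 = f(0.110000, -0.336526) = 2.244922
  k4 = f(0.220000, -0.086117) = 1.959840
  y ← -0.580000 + (0.22/6)·(k1 + 2k2 + 2k3 + k4) = -0.089529
y(0.22) ≈ -0.0895

-0.0895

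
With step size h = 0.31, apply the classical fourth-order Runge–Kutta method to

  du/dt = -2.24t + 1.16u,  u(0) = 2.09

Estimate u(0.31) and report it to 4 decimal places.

RK4: k1 = f(t_n, u_n); k2 = f(t_n + h/2, u_n + (h/2)·k1); k3 = f(t_n + h/2, u_n + (h/2)·k2); k4 = f(t_n + h, u_n + h·k3); u_{n+1} = u_n + (h/6)·(k1 + 2k2 + 2k3 + k4).
t=0.000000, u=2.090000:
  k1 = f(0.000000, 2.090000) = 2.424400
  k2 = f(0.155000, 2.465782) = 2.513107
  k3 = f(0.155000, 2.479532) = 2.529057
  k4 = f(0.310000, 2.874008) = 2.639449
  u ← 2.090000 + (0.31/6)·(k1 + 2k2 + 2k3 + k4) = 2.872656
u(0.31) ≈ 2.8727

2.8727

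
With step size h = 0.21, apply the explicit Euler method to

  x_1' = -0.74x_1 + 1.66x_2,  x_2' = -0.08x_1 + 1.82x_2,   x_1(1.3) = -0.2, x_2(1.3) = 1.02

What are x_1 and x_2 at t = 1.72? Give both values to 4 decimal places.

Euler on (x_1,x_2): x_1_{n+1} = x_1_n + h·x_1', x_2_{n+1} = x_2_n + h·x_2'.
1.300000: (-0.200000, 1.020000); f=(1.841200, 1.872400) → (0.186652, 1.413204)
1.510000: (0.186652, 1.413204); f=(2.207796, 2.557099) → (0.650289, 1.950195)
(x_1(1.72), x_2(1.72)) ≈ (0.6503, 1.9502)

0.6503, 1.9502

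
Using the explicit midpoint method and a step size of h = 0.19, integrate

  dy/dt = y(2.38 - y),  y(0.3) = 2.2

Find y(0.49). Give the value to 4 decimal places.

Midpoint: k1 = f(t_n, y_n); k2 = f(t_n + h/2, y_n + (h/2)·k1); y_{n+1} = y_n + h·k2.
t=0.300000, y=2.200000:
  k1 = f(0.300000, 2.200000) = 0.396000
  k2 = f(0.395000, 2.237620) = 0.318592
  y ← 2.200000 + 0.19·0.318592 = 2.260533
y(0.49) ≈ 2.2605

2.2605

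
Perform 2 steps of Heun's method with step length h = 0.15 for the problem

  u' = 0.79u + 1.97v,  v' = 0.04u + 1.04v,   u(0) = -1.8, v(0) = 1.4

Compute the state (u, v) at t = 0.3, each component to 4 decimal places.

-1.2080, 1.8884

Heun on (u,v): k1 = f(t_n, state_n); k2 = f(t_n + h, state_n + h·k1); state_{n+1} = state_n + (h/2)·(k1 + k2).
0.000000: (-1.800000, 1.400000)
  k1 = (1.336000, 1.384000)
  predictor → (-1.599600, 1.607600)
  k2 = (1.903288, 1.607920)
  → (-1.557053, 1.624394)
0.150000: (-1.557053, 1.624394)
  k1 = (1.969984, 1.627088)
  predictor → (-1.261556, 1.868457)
  k2 = (2.684231, 1.892733)
  → (-1.207987, 1.888381)
(u(0.3), v(0.3)) ≈ (-1.2080, 1.8884)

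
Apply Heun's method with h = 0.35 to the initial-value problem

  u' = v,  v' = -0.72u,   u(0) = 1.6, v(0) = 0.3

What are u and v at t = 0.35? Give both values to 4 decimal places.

Heun on (u,v): k1 = f(t_n, state_n); k2 = f(t_n + h, state_n + h·k1); state_{n+1} = state_n + (h/2)·(k1 + k2).
0.000000: (1.600000, 0.300000)
  k1 = (0.300000, -1.152000)
  predictor → (1.705000, -0.103200)
  k2 = (-0.103200, -1.227600)
  → (1.634440, -0.116430)
(u(0.35), v(0.35)) ≈ (1.6344, -0.1164)

1.6344, -0.1164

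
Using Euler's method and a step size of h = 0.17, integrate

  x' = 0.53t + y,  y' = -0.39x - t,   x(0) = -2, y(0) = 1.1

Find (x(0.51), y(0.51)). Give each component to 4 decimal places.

Euler on (x,y): x_{n+1} = x_n + h·x', y_{n+1} = y_n + h·y'.
0.000000: (-2.000000, 1.100000); f=(1.100000, 0.780000) → (-1.813000, 1.232600)
0.170000: (-1.813000, 1.232600); f=(1.322700, 0.537070) → (-1.588141, 1.323902)
0.340000: (-1.588141, 1.323902); f=(1.504102, 0.279375) → (-1.332444, 1.371396)
(x(0.51), y(0.51)) ≈ (-1.3324, 1.3714)

-1.3324, 1.3714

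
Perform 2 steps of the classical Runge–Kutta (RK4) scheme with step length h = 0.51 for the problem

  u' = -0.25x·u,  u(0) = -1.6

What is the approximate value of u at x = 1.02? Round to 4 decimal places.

-1.4049

RK4: k1 = f(x_n, u_n); k2 = f(x_n + h/2, u_n + (h/2)·k1); k3 = f(x_n + h/2, u_n + (h/2)·k2); k4 = f(x_n + h, u_n + h·k3); u_{n+1} = u_n + (h/6)·(k1 + 2k2 + 2k3 + k4).
x=0.000000, u=-1.600000:
  k1 = f(0.000000, -1.600000) = 0.000000
  k2 = f(0.255000, -1.600000) = 0.102000
  k3 = f(0.255000, -1.573990) = 0.100342
  k4 = f(0.510000, -1.548826) = 0.197475
  u ← -1.600000 + (0.51/6)·(k1 + 2k2 + 2k3 + k4) = -1.548816
x=0.510000, u=-1.548816:
  k1 = f(0.510000, -1.548816) = 0.197474
  k2 = f(0.765000, -1.498461) = 0.286581
  k3 = f(0.765000, -1.475738) = 0.282235
  k4 = f(1.020000, -1.404877) = 0.358244
  u ← -1.548816 + (0.51/6)·(k1 + 2k2 + 2k3 + k4) = -1.404882
u(1.02) ≈ -1.4049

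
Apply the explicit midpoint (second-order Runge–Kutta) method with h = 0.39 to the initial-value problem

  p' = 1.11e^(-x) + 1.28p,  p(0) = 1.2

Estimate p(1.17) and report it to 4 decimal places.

Midpoint: k1 = f(x_n, p_n); k2 = f(x_n + h/2, p_n + (h/2)·k1); p_{n+1} = p_n + h·k2.
x=0.000000, p=1.200000:
  k1 = f(0.000000, 1.200000) = 2.646000
  k2 = f(0.195000, 1.715970) = 3.109788
  p ← 1.200000 + 0.39·3.109788 = 2.412817
x=0.390000, p=2.412817:
  k1 = f(0.390000, 2.412817) = 3.839939
  k2 = f(0.585000, 3.161606) = 4.665243
  p ← 2.412817 + 0.39·4.665243 = 4.232262
x=0.780000, p=4.232262:
  k1 = f(0.780000, 4.232262) = 5.926126
  k2 = f(0.975000, 5.387857) = 7.315140
  p ← 4.232262 + 0.39·7.315140 = 7.085166
p(1.17) ≈ 7.0852

7.0852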